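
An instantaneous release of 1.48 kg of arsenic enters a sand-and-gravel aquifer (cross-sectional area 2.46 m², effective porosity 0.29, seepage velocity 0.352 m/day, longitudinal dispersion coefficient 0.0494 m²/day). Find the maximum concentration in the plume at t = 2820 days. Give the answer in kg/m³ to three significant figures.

The peak of an instantaneous 1D plume sits at x = vt; there the Gaussian factor is 1 and C_max = M/(n_e·A·√(4πDt)), where n_e·A is the pore area the mass is dissolved in.
√(4πDt) = √(4π × 0.0494 × 2820) = 41.84 m, so C_max = 1.48/(0.29 × 2.46 × 41.84) = 0.0496 kg/m³.

0.0496 kg/m³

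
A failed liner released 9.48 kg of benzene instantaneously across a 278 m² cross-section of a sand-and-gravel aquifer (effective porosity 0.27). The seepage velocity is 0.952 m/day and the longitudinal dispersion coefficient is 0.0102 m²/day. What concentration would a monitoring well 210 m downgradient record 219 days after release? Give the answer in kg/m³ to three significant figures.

For an instantaneous plane source, C(x,t) = M/(n_e·A·√(4πDt)) · exp(−(x−vt)²/(4Dt)), with n_e·A the pore (flow) area.
Plume center vt = 0.952 × 219 = 208.488 m, so the well at 210 m is 1.512 m downgradient of the peak.
√(4πDt) = 5.298 m, giving peak height M/(n_e·A·√(4πDt)) = 9.48/(0.27 × 278 × 5.298) = 0.02384 kg/m³.
(x−vt)²/(4Dt) = (1.512)²/(4 × 0.0102 × 219) = 0.2559; exp(−0.2559) = 0.7742.
C = 0.02384 × 0.7742 = 0.0185 kg/m³.

0.0185 kg/m³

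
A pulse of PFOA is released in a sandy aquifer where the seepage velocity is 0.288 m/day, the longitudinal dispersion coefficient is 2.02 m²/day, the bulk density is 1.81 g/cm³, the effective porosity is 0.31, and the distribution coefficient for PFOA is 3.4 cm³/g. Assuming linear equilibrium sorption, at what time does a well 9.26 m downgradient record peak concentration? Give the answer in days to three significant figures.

Retardation factor R = 1 + ρ_b·K_d/n = 1 + 1.81 × 3.4/0.31 = 20.85.
Sorption retards both mechanisms: v_R = v/R = 0.01381 m/day, D_R = D/R = 0.09688 m²/day.
Peak time from v_R²t² + 2D_R t − x² = 0: t = (√(D_R² + v_R²x²) − D_R)/v_R².
√(D_R² + v_R²x²) = √(0.09688² + 0.01381² × 9.26²) = 0.1604; v_R² = 0.0001907.
t = (0.1604 − 0.09688)/0.0001907 = 333 days.

333 days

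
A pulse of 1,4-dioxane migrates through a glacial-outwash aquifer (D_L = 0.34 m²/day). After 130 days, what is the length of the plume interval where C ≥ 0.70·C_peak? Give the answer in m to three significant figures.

15.9 m

The plume is Gaussian with σ = √(2Dt) = √(2 × 0.34 × 130) = 9.402 m.
C/C_peak = exp(−Δx²/(2σ²)) = 0.70 ⇒ Δx = σ·√(−2 ln 0.70) = 9.402 × 0.8446 = 7.941 m.
Width = 2Δx = 15.9 m.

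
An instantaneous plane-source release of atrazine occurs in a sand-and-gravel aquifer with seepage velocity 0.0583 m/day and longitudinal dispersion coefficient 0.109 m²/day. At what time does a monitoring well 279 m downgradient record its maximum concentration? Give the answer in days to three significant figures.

4750 days

For the 1D instantaneous-source solution, setting ∂C/∂t = 0 at fixed x gives v²t² + 2Dt − x² = 0, so t = (√(D² + v²x²) − D)/v².
√(D² + v²x²) = √(0.109² + 0.0583² × 279²) = 16.27; v² = 0.00339889.
t = (16.27 − 0.109)/0.00339889 = 4750 days (vs. the pure-advection estimate x/v = 4790 d).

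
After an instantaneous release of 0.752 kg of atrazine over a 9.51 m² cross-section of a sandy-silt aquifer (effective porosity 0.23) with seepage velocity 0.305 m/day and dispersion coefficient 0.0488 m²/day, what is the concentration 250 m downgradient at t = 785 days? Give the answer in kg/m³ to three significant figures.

For an instantaneous plane source, C(x,t) = M/(n_e·A·√(4πDt)) · exp(−(x−vt)²/(4Dt)), with n_e·A the pore (flow) area.
Plume center vt = 0.305 × 785 = 239.425 m, so the well at 250 m is 10.575 m downgradient of the peak.
√(4πDt) = 21.94 m, giving peak height M/(n_e·A·√(4πDt)) = 0.752/(0.23 × 9.51 × 21.94) = 0.01567 kg/m³.
(x−vt)²/(4Dt) = (10.575)²/(4 × 0.0488 × 785) = 0.7298; exp(−0.7298) = 0.4820.
C = 0.01567 × 0.4820 = 0.00755 kg/m³.

0.00755 kg/m³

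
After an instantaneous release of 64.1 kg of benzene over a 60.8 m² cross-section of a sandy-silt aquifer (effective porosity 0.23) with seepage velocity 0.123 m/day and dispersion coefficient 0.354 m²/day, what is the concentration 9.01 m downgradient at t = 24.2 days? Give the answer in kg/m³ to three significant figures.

For an instantaneous plane source, C(x,t) = M/(n_e·A·√(4πDt)) · exp(−(x−vt)²/(4Dt)), with n_e·A the pore (flow) area.
Plume center vt = 0.123 × 24.2 = 2.9766 m, so the well at 9.01 m is 6.0334 m downgradient of the peak.
√(4πDt) = 10.38 m, giving peak height M/(n_e·A·√(4πDt)) = 64.1/(0.23 × 60.8 × 10.38) = 0.4416 kg/m³.
(x−vt)²/(4Dt) = (6.0334)²/(4 × 0.354 × 24.2) = 1.062; exp(−1.062) = 0.3458.
C = 0.4416 × 0.3458 = 0.153 kg/m³.

0.153 kg/m³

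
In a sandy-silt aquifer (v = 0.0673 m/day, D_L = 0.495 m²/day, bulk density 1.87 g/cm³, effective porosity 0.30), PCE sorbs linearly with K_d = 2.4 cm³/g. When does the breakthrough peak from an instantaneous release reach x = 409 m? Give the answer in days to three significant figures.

95300 days

Retardation factor R = 1 + ρ_b·K_d/n = 1 + 1.87 × 2.4/0.30 = 15.96.
Sorption retards both mechanisms: v_R = v/R = 0.004217 m/day, D_R = D/R = 0.03102 m²/day.
Peak time from v_R²t² + 2D_R t − x² = 0: t = (√(D_R² + v_R²x²) − D_R)/v_R².
√(D_R² + v_R²x²) = √(0.03102² + 0.004217² × 409²) = 1.725; v_R² = 1.778e-05.
t = (1.725 − 0.03102)/1.778e-05 = 95300 days.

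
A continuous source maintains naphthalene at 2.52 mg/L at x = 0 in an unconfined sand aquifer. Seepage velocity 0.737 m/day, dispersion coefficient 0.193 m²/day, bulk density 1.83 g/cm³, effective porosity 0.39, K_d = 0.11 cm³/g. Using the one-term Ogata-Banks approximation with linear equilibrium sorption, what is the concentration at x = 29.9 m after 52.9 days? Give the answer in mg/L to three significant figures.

0.320 mg/L

Retardation factor R = 1 + ρ_b·K_d/n = 1 + 1.83 × 0.11/0.39 = 1.516.
Sorption retards both mechanisms: v_R = v/R = 0.4861 m/day, D_R = D/R = 0.1273 m²/day.
v_R·t = 0.4861 × 52.9 = 25.71469 m; 2√(D_R t) = 5.190 m; argument = (29.9 − 25.71469)/5.190 = 0.8064.
C = C₀ × ½·erfc(0.8064) = 2.52 × 0.1271 = 0.320 mg/L.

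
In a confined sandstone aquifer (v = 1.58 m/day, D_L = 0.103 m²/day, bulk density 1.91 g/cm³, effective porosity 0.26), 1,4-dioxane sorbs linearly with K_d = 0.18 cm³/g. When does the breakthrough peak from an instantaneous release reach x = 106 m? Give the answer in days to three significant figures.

156 days

Retardation factor R = 1 + ρ_b·K_d/n = 1 + 1.91 × 0.18/0.26 = 2.322.
Sorption retards both mechanisms: v_R = v/R = 0.6804 m/day, D_R = D/R = 0.04436 m²/day.
Peak time from v_R²t² + 2D_R t − x² = 0: t = (√(D_R² + v_R²x²) − D_R)/v_R².
√(D_R² + v_R²x²) = √(0.04436² + 0.6804² × 106²) = 72.12; v_R² = 0.4629.
t = (72.12 − 0.04436)/0.4629 = 156 days.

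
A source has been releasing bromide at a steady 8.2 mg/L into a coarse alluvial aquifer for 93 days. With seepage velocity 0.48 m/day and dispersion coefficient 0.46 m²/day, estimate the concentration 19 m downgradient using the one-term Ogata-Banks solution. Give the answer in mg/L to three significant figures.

For a continuous step input, C/C₀ ≈ ½·erfc((x−vt)/(2√(Dt))).
vt = 0.48 × 93 = 44.64 m and 2√(Dt) = 2√(0.46 × 93) = 13.08 m.
Argument (x−vt)/(2√(Dt)) = (19 − 44.64)/13.08 = -1.960; ½·erfc(-1.960) = 0.9972.
C = 8.2 × 0.9972 = 8.18 mg/L.

8.18 mg/L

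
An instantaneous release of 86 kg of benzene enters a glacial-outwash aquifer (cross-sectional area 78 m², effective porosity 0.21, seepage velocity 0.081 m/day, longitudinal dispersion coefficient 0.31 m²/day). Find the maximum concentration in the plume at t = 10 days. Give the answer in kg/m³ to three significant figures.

0.841 kg/m³

The peak of an instantaneous 1D plume sits at x = vt; there the Gaussian factor is 1 and C_max = M/(n_e·A·√(4πDt)), where n_e·A is the pore area the mass is dissolved in.
√(4πDt) = √(4π × 0.31 × 10) = 6.241 m, so C_max = 86/(0.21 × 78 × 6.241) = 0.841 kg/m³.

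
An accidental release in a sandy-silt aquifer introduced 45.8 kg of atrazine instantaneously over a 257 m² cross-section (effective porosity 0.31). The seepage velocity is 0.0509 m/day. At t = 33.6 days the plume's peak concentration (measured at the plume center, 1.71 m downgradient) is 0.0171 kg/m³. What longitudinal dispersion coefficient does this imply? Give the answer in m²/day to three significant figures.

At the plume center C_max = M/(n_e·A·√(4πDt)), so D = M²/(4πt·(n_e·A·C_max)²).
n_e·A·C_max = 0.31 × 257 × 0.0171 = 1.362 kg/m.
D = 45.8²/(4π × 33.6 × 1.362²) = 2.68 m²/day.

2.68 m²/day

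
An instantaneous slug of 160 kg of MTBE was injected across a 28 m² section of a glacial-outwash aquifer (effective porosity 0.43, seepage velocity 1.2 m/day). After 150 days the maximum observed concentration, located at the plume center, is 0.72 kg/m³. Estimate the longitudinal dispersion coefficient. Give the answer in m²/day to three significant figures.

0.181 m²/day

At the plume center C_max = M/(n_e·A·√(4πDt)), so D = M²/(4πt·(n_e·A·C_max)²).
n_e·A·C_max = 0.43 × 28 × 0.72 = 8.669 kg/m.
D = 160²/(4π × 150 × 8.669²) = 0.181 m²/day.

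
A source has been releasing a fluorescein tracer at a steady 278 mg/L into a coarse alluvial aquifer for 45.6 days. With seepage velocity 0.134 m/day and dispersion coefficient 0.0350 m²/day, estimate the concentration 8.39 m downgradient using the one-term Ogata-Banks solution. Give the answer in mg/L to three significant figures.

28.1 mg/L

For a continuous step input, C/C₀ ≈ ½·erfc((x−vt)/(2√(Dt))).
vt = 0.134 × 45.6 = 6.1104 m and 2√(Dt) = 2√(0.0350 × 45.6) = 2.527 m.
Argument (x−vt)/(2√(Dt)) = (8.39 − 6.1104)/2.527 = 0.9021; ½·erfc(0.9021) = 0.1010.
C = 278 × 0.1010 = 28.1 mg/L.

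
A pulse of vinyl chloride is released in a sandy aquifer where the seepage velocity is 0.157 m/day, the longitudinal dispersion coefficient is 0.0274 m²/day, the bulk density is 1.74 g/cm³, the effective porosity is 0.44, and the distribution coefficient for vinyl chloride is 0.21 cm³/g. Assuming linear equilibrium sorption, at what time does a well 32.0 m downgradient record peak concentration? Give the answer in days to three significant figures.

Retardation factor R = 1 + ρ_b·K_d/n = 1 + 1.74 × 0.21/0.44 = 1.830.
Sorption retards both mechanisms: v_R = v/R = 0.08579 m/day, D_R = D/R = 0.01497 m²/day.
Peak time from v_R²t² + 2D_R t − x² = 0: t = (√(D_R² + v_R²x²) − D_R)/v_R².
√(D_R² + v_R²x²) = √(0.01497² + 0.08579² × 32.0²) = 2.745; v_R² = 0.007360.
t = (2.745 − 0.01497)/0.007360 = 371 days.

371 days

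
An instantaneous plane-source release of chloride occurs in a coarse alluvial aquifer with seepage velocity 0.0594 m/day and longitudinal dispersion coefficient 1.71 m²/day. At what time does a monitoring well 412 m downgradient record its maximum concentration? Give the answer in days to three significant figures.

6470 days

For the 1D instantaneous-source solution, setting ∂C/∂t = 0 at fixed x gives v²t² + 2Dt − x² = 0, so t = (√(D² + v²x²) − D)/v².
√(D² + v²x²) = √(1.71² + 0.0594² × 412²) = 24.53; v² = 0.00352836.
t = (24.53 − 1.71)/0.00352836 = 6470 days (vs. the pure-advection estimate x/v = 6940 d).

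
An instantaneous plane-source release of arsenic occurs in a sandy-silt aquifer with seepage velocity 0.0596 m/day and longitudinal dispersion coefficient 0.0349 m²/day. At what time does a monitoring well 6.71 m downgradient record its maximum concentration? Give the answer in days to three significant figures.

For the 1D instantaneous-source solution, setting ∂C/∂t = 0 at fixed x gives v²t² + 2Dt − x² = 0, so t = (√(D² + v²x²) − D)/v².
√(D² + v²x²) = √(0.0349² + 0.0596² × 6.71²) = 0.4014; v² = 0.00355216.
t = (0.4014 − 0.0349)/0.00355216 = 103 days (vs. the pure-advection estimate x/v = 113 d).

103 days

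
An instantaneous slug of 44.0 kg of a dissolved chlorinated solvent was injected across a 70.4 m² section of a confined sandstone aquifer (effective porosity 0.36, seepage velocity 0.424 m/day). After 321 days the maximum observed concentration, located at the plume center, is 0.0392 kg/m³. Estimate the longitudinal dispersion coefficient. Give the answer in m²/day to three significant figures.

At the plume center C_max = M/(n_e·A·√(4πDt)), so D = M²/(4πt·(n_e·A·C_max)²).
n_e·A·C_max = 0.36 × 70.4 × 0.0392 = 0.9935 kg/m.
D = 44.0²/(4π × 321 × 0.9935²) = 0.486 m²/day.

0.486 m²/day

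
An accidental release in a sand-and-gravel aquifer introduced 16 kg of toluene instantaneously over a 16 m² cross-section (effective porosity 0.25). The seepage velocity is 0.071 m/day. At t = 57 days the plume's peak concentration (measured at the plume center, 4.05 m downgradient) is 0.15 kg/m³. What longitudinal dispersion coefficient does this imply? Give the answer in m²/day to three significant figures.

At the plume center C_max = M/(n_e·A·√(4πDt)), so D = M²/(4πt·(n_e·A·C_max)²).
n_e·A·C_max = 0.25 × 16 × 0.15 = 0.6000 kg/m.
D = 16²/(4π × 57 × 0.6000²) = 0.993 m²/day.

0.993 m²/day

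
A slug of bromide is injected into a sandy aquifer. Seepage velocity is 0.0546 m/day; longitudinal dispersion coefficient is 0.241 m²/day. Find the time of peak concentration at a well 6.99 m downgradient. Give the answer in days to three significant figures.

For the 1D instantaneous-source solution, setting ∂C/∂t = 0 at fixed x gives v²t² + 2Dt − x² = 0, so t = (√(D² + v²x²) − D)/v².
√(D² + v²x²) = √(0.241² + 0.0546² × 6.99²) = 0.4514; v² = 0.00298116.
t = (0.4514 − 0.241)/0.00298116 = 70.6 days (vs. the pure-advection estimate x/v = 128 d).

70.6 days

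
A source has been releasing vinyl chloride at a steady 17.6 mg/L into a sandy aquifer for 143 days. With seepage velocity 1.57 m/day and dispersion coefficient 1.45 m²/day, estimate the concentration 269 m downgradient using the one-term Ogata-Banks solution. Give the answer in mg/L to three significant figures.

For a continuous step input, C/C₀ ≈ ½·erfc((x−vt)/(2√(Dt))).
vt = 1.57 × 143 = 224.51 m and 2√(Dt) = 2√(1.45 × 143) = 28.80 m.
Argument (x−vt)/(2√(Dt)) = (269 − 224.51)/28.80 = 1.545; ½·erfc(1.545) = 0.01445.
C = 17.6 × 0.01445 = 0.254 mg/L.

0.254 mg/L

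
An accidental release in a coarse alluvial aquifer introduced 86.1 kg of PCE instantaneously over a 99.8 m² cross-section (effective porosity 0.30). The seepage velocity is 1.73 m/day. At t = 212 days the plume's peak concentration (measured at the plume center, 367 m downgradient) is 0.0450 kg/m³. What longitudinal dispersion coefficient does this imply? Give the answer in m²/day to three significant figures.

At the plume center C_max = M/(n_e·A·√(4πDt)), so D = M²/(4πt·(n_e·A·C_max)²).
n_e·A·C_max = 0.30 × 99.8 × 0.0450 = 1.347 kg/m.
D = 86.1²/(4π × 212 × 1.347²) = 1.53 m²/day.

1.53 m²/day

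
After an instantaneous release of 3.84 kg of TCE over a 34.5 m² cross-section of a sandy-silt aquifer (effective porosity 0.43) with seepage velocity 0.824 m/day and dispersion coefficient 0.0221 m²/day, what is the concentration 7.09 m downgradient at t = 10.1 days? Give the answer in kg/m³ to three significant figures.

For an instantaneous plane source, C(x,t) = M/(n_e·A·√(4πDt)) · exp(−(x−vt)²/(4Dt)), with n_e·A the pore (flow) area.
Plume center vt = 0.824 × 10.1 = 8.3224 m, so the well at 7.09 m is 1.2324 m upgradient of the peak.
√(4πDt) = 1.675 m, giving peak height M/(n_e·A·√(4πDt)) = 3.84/(0.43 × 34.5 × 1.675) = 0.1545 kg/m³.
(x−vt)²/(4Dt) = (-1.2324)²/(4 × 0.0221 × 10.1) = 1.701; exp(−1.701) = 0.1825.
C = 0.1545 × 0.1825 = 0.0282 kg/m³.

0.0282 kg/m³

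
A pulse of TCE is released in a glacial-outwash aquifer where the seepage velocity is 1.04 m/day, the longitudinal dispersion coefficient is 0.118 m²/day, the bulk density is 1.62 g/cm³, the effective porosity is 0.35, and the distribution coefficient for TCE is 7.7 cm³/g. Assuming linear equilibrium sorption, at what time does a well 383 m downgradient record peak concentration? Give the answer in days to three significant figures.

Retardation factor R = 1 + ρ_b·K_d/n = 1 + 1.62 × 7.7/0.35 = 36.64.
Sorption retards both mechanisms: v_R = v/R = 0.02838 m/day, D_R = D/R = 0.003221 m²/day.
Peak time from v_R²t² + 2D_R t − x² = 0: t = (√(D_R² + v_R²x²) − D_R)/v_R².
√(D_R² + v_R²x²) = √(0.003221² + 0.02838² × 383²) = 10.87; v_R² = 0.0008054.
t = (10.87 − 0.003221)/0.0008054 = 13500 days.

13500 days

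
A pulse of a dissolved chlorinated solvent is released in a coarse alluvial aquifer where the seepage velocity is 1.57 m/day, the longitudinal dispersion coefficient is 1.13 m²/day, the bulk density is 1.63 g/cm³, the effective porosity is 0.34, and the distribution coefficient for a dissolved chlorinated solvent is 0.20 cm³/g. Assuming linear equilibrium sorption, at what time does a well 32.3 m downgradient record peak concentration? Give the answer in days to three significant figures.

39.4 days

Retardation factor R = 1 + ρ_b·K_d/n = 1 + 1.63 × 0.20/0.34 = 1.959.
Sorption retards both mechanisms: v_R = v/R = 0.8014 m/day, D_R = D/R = 0.5768 m²/day.
Peak time from v_R²t² + 2D_R t − x² = 0: t = (√(D_R² + v_R²x²) − D_R)/v_R².
√(D_R² + v_R²x²) = √(0.5768² + 0.8014² × 32.3²) = 25.89; v_R² = 0.6422.
t = (25.89 − 0.5768)/0.6422 = 39.4 days.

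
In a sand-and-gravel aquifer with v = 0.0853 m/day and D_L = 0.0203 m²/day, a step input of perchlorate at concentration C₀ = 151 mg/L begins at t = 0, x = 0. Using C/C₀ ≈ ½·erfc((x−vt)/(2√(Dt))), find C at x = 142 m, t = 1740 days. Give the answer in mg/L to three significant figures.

117 mg/L

For a continuous step input, C/C₀ ≈ ½·erfc((x−vt)/(2√(Dt))).
vt = 0.0853 × 1740 = 148.422 m and 2√(Dt) = 2√(0.0203 × 1740) = 11.89 m.
Argument (x−vt)/(2√(Dt)) = (142 − 148.422)/11.89 = -0.5401; ½·erfc(-0.5401) = 0.7775.
C = 151 × 0.7775 = 117 mg/L.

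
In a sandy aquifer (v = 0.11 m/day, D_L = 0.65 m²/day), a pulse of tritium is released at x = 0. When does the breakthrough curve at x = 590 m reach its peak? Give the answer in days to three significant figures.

For the 1D instantaneous-source solution, setting ∂C/∂t = 0 at fixed x gives v²t² + 2Dt − x² = 0, so t = (√(D² + v²x²) − D)/v².
√(D² + v²x²) = √(0.65² + 0.11² × 590²) = 64.90; v² = 0.0121.
t = (64.90 − 0.65)/0.0121 = 5310 days (vs. the pure-advection estimate x/v = 5360 d).

5310 days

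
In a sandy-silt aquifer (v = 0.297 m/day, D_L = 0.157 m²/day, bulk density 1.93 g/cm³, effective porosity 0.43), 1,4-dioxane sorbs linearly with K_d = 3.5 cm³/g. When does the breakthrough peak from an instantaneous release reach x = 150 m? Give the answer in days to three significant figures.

8410 days

Retardation factor R = 1 + ρ_b·K_d/n = 1 + 1.93 × 3.5/0.43 = 16.71.
Sorption retards both mechanisms: v_R = v/R = 0.01777 m/day, D_R = D/R = 0.009396 m²/day.
Peak time from v_R²t² + 2D_R t − x² = 0: t = (√(D_R² + v_R²x²) − D_R)/v_R².
√(D_R² + v_R²x²) = √(0.009396² + 0.01777² × 150²) = 2.666; v_R² = 0.0003158.
t = (2.666 − 0.009396)/0.0003158 = 8410 days.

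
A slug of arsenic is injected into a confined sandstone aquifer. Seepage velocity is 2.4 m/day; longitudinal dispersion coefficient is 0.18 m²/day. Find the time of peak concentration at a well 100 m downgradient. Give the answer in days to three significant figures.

For the 1D instantaneous-source solution, setting ∂C/∂t = 0 at fixed x gives v²t² + 2Dt − x² = 0, so t = (√(D² + v²x²) − D)/v².
√(D² + v²x²) = √(0.18² + 2.4² × 100²) = 240.0; v² = 5.76.
t = (240.0 − 0.18)/5.76 = 41.6 days (vs. the pure-advection estimate x/v = 41.7 d).

41.6 days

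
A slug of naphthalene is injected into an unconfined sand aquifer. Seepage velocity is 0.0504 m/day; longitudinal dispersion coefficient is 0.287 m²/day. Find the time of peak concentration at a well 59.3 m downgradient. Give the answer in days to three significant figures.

For the 1D instantaneous-source solution, setting ∂C/∂t = 0 at fixed x gives v²t² + 2Dt − x² = 0, so t = (√(D² + v²x²) − D)/v².
√(D² + v²x²) = √(0.287² + 0.0504² × 59.3²) = 3.002; v² = 0.00254016.
t = (3.002 − 0.287)/0.00254016 = 1070 days (vs. the pure-advection estimate x/v = 1180 d).

1070 days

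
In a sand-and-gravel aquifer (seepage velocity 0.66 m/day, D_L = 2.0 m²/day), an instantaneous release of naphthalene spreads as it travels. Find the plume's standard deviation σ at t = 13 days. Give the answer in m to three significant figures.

7.21 m

Dispersive spreading gives a Gaussian with σ² = 2Dt; advection only shifts the center.
σ = √(2 × 2.0 × 13) = 7.21 m.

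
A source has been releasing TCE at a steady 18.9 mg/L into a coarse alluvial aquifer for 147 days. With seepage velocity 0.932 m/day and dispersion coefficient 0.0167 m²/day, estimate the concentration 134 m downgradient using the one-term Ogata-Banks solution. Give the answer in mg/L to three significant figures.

For a continuous step input, C/C₀ ≈ ½·erfc((x−vt)/(2√(Dt))).
vt = 0.932 × 147 = 137.004 m and 2√(Dt) = 2√(0.0167 × 147) = 3.134 m.
Argument (x−vt)/(2√(Dt)) = (134 − 137.004)/3.134 = -0.9585; ½·erfc(-0.9585) = 0.9124.
C = 18.9 × 0.9124 = 17.2 mg/L.

17.2 mg/L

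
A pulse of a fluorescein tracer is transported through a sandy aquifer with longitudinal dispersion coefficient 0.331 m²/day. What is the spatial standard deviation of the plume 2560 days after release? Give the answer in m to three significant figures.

41.2 m

Dispersive spreading gives a Gaussian with σ² = 2Dt; advection only shifts the center.
σ = √(2 × 0.331 × 2560) = 41.2 m.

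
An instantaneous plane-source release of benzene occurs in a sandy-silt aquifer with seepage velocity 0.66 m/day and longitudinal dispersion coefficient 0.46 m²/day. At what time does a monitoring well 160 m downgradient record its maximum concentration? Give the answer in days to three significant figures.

For the 1D instantaneous-source solution, setting ∂C/∂t = 0 at fixed x gives v²t² + 2Dt − x² = 0, so t = (√(D² + v²x²) − D)/v².
√(D² + v²x²) = √(0.46² + 0.66² × 160²) = 105.6; v² = 0.4356.
t = (105.6 − 0.46)/0.4356 = 241 days (vs. the pure-advection estimate x/v = 242 d).

241 days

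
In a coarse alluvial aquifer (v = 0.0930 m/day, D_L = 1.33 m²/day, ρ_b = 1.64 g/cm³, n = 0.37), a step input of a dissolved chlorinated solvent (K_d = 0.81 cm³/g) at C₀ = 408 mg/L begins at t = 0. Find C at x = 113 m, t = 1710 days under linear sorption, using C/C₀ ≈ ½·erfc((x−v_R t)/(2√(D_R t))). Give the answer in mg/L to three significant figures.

Retardation factor R = 1 + ρ_b·K_d/n = 1 + 1.64 × 0.81/0.37 = 4.590.
Sorption retards both mechanisms: v_R = v/R = 0.02026 m/day, D_R = D/R = 0.2898 m²/day.
v_R·t = 0.02026 × 1710 = 34.6446 m; 2√(D_R t) = 44.52 m; argument = (113 − 34.6446)/44.52 = 1.760.
C = C₀ × ½·erfc(1.760) = 408 × 0.006405 = 2.61 mg/L.

2.61 mg/L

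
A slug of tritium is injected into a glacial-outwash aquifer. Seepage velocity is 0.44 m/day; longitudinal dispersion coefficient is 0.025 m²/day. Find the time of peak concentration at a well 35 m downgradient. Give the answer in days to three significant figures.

For the 1D instantaneous-source solution, setting ∂C/∂t = 0 at fixed x gives v²t² + 2Dt − x² = 0, so t = (√(D² + v²x²) − D)/v².
√(D² + v²x²) = √(0.025² + 0.44² × 35²) = 15.40; v² = 0.1936.
t = (15.40 − 0.025)/0.1936 = 79.4 days (vs. the pure-advection estimate x/v = 79.5 d).

79.4 days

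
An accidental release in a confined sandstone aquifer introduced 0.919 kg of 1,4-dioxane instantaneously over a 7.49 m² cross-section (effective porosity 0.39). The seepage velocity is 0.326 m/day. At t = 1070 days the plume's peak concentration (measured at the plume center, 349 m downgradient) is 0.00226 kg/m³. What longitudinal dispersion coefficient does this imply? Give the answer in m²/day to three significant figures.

1.44 m²/day

At the plume center C_max = M/(n_e·A·√(4πDt)), so D = M²/(4πt·(n_e·A·C_max)²).
n_e·A·C_max = 0.39 × 7.49 × 0.00226 = 0.006602 kg/m.
D = 0.919²/(4π × 1070 × 0.006602²) = 1.44 m²/day.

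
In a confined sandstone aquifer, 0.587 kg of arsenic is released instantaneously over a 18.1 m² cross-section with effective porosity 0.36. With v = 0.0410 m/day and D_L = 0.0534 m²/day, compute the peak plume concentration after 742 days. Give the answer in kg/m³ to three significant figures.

The peak of an instantaneous 1D plume sits at x = vt; there the Gaussian factor is 1 and C_max = M/(n_e·A·√(4πDt)), where n_e·A is the pore area the mass is dissolved in.
√(4πDt) = √(4π × 0.0534 × 742) = 22.31 m, so C_max = 0.587/(0.36 × 18.1 × 22.31) = 0.00404 kg/m³.

0.00404 kg/m³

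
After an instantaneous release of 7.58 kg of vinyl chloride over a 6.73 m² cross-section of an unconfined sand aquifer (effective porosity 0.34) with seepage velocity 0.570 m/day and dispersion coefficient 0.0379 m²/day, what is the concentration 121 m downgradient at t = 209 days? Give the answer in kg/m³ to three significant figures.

0.297 kg/m³

For an instantaneous plane source, C(x,t) = M/(n_e·A·√(4πDt)) · exp(−(x−vt)²/(4Dt)), with n_e·A the pore (flow) area.
Plume center vt = 0.570 × 209 = 119.13 m, so the well at 121 m is 1.87 m downgradient of the peak.
√(4πDt) = 9.977 m, giving peak height M/(n_e·A·√(4πDt)) = 7.58/(0.34 × 6.73 × 9.977) = 0.3320 kg/m³.
(x−vt)²/(4Dt) = (1.87)²/(4 × 0.0379 × 209) = 0.1104; exp(−0.1104) = 0.8955.
C = 0.3320 × 0.8955 = 0.297 kg/m³.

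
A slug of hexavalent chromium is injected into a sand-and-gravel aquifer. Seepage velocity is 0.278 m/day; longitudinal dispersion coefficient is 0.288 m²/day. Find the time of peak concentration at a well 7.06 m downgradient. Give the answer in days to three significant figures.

21.9 days

For the 1D instantaneous-source solution, setting ∂C/∂t = 0 at fixed x gives v²t² + 2Dt − x² = 0, so t = (√(D² + v²x²) − D)/v².
√(D² + v²x²) = √(0.288² + 0.278² × 7.06²) = 1.984; v² = 0.077284.
t = (1.984 − 0.288)/0.077284 = 21.9 days (vs. the pure-advection estimate x/v = 25.4 d).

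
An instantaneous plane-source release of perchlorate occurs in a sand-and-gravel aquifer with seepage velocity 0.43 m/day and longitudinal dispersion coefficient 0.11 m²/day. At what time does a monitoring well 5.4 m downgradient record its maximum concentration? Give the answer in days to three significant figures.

12.0 days

For the 1D instantaneous-source solution, setting ∂C/∂t = 0 at fixed x gives v²t² + 2Dt − x² = 0, so t = (√(D² + v²x²) − D)/v².
√(D² + v²x²) = √(0.11² + 0.43² × 5.4²) = 2.325; v² = 0.1849.
t = (2.325 − 0.11)/0.1849 = 12.0 days (vs. the pure-advection estimate x/v = 12.6 d).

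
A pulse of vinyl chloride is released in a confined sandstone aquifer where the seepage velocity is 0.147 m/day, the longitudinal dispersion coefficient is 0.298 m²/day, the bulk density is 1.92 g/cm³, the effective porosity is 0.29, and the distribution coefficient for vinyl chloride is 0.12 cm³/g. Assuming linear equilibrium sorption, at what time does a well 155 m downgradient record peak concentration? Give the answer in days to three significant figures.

Retardation factor R = 1 + ρ_b·K_d/n = 1 + 1.92 × 0.12/0.29 = 1.794.
Sorption retards both mechanisms: v_R = v/R = 0.08194 m/day, D_R = D/R = 0.1661 m²/day.
Peak time from v_R²t² + 2D_R t − x² = 0: t = (√(D_R² + v_R²x²) − D_R)/v_R².
√(D_R² + v_R²x²) = √(0.1661² + 0.08194² × 155²) = 12.70; v_R² = 0.006714.
t = (12.70 − 0.1661)/0.006714 = 1870 days.

1870 days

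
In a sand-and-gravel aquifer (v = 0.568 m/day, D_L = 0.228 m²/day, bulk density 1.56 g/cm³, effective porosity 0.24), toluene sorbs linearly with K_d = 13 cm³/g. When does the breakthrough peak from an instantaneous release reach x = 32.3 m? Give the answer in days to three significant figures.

Retardation factor R = 1 + ρ_b·K_d/n = 1 + 1.56 × 13/0.24 = 85.50.
Sorption retards both mechanisms: v_R = v/R = 0.006643 m/day, D_R = D/R = 0.002667 m²/day.
Peak time from v_R²t² + 2D_R t − x² = 0: t = (√(D_R² + v_R²x²) − D_R)/v_R².
√(D_R² + v_R²x²) = √(0.002667² + 0.006643² × 32.3²) = 0.2146; v_R² = 4.413e-05.
t = (0.2146 − 0.002667)/4.413e-05 = 4800 days.

4800 days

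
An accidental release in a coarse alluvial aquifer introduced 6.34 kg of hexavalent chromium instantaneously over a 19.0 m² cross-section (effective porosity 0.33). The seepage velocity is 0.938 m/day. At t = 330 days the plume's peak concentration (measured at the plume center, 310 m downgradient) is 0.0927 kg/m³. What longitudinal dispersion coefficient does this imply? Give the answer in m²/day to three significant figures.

At the plume center C_max = M/(n_e·A·√(4πDt)), so D = M²/(4πt·(n_e·A·C_max)²).
n_e·A·C_max = 0.33 × 19.0 × 0.0927 = 0.5812 kg/m.
D = 6.34²/(4π × 330 × 0.5812²) = 0.0287 m²/day.

0.0287 m²/day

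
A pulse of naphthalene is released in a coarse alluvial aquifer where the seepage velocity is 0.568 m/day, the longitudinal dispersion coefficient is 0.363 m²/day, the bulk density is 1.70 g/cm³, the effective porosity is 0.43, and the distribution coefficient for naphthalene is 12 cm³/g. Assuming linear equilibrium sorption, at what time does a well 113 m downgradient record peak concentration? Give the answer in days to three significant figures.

9580 days

Retardation factor R = 1 + ρ_b·K_d/n = 1 + 1.70 × 12/0.43 = 48.44.
Sorption retards both mechanisms: v_R = v/R = 0.01173 m/day, D_R = D/R = 0.007494 m²/day.
Peak time from v_R²t² + 2D_R t − x² = 0: t = (√(D_R² + v_R²x²) − D_R)/v_R².
√(D_R² + v_R²x²) = √(0.007494² + 0.01173² × 113²) = 1.326; v_R² = 0.0001376.
t = (1.326 − 0.007494)/0.0001376 = 9580 days.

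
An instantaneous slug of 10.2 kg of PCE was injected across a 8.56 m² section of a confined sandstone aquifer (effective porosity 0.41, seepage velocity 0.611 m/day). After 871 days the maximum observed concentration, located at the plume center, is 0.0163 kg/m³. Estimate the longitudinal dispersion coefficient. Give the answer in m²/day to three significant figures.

2.90 m²/day

At the plume center C_max = M/(n_e·A·√(4πDt)), so D = M²/(4πt·(n_e·A·C_max)²).
n_e·A·C_max = 0.41 × 8.56 × 0.0163 = 0.05721 kg/m.
D = 10.2²/(4π × 871 × 0.05721²) = 2.90 m²/day.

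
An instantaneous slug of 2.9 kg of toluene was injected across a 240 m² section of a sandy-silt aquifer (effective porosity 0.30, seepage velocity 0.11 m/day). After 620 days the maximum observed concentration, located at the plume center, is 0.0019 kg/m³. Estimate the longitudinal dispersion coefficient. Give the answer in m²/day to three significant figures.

0.0577 m²/day

At the plume center C_max = M/(n_e·A·√(4πDt)), so D = M²/(4πt·(n_e·A·C_max)²).
n_e·A·C_max = 0.30 × 240 × 0.0019 = 0.1368 kg/m.
D = 2.9²/(4π × 620 × 0.1368²) = 0.0577 m²/day.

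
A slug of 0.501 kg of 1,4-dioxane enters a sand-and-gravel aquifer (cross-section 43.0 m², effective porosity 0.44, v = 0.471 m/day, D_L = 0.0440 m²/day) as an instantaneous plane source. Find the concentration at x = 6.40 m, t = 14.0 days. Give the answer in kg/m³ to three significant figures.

0.00937 kg/m³

For an instantaneous plane source, C(x,t) = M/(n_e·A·√(4πDt)) · exp(−(x−vt)²/(4Dt)), with n_e·A the pore (flow) area.
Plume center vt = 0.471 × 14.0 = 6.594 m, so the well at 6.40 m is 0.194 m upgradient of the peak.
√(4πDt) = 2.782 m, giving peak height M/(n_e·A·√(4πDt)) = 0.501/(0.44 × 43.0 × 2.782) = 0.009518 kg/m³.
(x−vt)²/(4Dt) = (-0.194)²/(4 × 0.0440 × 14.0) = 0.01527; exp(−0.01527) = 0.9848.
C = 0.009518 × 0.9848 = 0.00937 kg/m³.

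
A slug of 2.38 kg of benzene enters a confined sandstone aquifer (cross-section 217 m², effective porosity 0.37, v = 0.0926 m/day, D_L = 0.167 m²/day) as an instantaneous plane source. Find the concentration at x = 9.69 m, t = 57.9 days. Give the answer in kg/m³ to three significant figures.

For an instantaneous plane source, C(x,t) = M/(n_e·A·√(4πDt)) · exp(−(x−vt)²/(4Dt)), with n_e·A the pore (flow) area.
Plume center vt = 0.0926 × 57.9 = 5.36154 m, so the well at 9.69 m is 4.32846 m downgradient of the peak.
√(4πDt) = 11.02 m, giving peak height M/(n_e·A·√(4πDt)) = 2.38/(0.37 × 217 × 11.02) = 0.002690 kg/m³.
(x−vt)²/(4Dt) = (4.32846)²/(4 × 0.167 × 57.9) = 0.4844; exp(−0.4844) = 0.6161.
C = 0.002690 × 0.6161 = 0.00166 kg/m³.

0.00166 kg/m³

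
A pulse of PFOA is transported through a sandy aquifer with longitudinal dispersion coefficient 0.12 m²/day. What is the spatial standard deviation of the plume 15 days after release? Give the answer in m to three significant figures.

1.90 m

Dispersive spreading gives a Gaussian with σ² = 2Dt; advection only shifts the center.
σ = √(2 × 0.12 × 15) = 1.90 m.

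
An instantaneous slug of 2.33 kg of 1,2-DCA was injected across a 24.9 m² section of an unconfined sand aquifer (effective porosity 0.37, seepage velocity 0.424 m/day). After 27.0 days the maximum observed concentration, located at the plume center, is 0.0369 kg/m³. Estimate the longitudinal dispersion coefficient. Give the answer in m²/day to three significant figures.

0.138 m²/day

At the plume center C_max = M/(n_e·A·√(4πDt)), so D = M²/(4πt·(n_e·A·C_max)²).
n_e·A·C_max = 0.37 × 24.9 × 0.0369 = 0.3400 kg/m.
D = 2.33²/(4π × 27.0 × 0.3400²) = 0.138 m²/day.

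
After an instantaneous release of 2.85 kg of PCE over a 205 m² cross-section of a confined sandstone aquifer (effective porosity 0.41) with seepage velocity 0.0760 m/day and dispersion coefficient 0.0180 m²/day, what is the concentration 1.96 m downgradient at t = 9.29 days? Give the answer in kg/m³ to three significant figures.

For an instantaneous plane source, C(x,t) = M/(n_e·A·√(4πDt)) · exp(−(x−vt)²/(4Dt)), with n_e·A the pore (flow) area.
Plume center vt = 0.0760 × 9.29 = 0.70604 m, so the well at 1.96 m is 1.25396 m downgradient of the peak.
√(4πDt) = 1.450 m, giving peak height M/(n_e·A·√(4πDt)) = 2.85/(0.41 × 205 × 1.450) = 0.02339 kg/m³.
(x−vt)²/(4Dt) = (1.25396)²/(4 × 0.0180 × 9.29) = 2.351; exp(−2.351) = 0.09527.
C = 0.02339 × 0.09527 = 0.00223 kg/m³.

0.00223 kg/m³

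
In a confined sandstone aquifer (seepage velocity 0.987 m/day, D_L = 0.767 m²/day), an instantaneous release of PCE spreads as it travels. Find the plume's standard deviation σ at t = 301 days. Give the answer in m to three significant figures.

21.5 m

Dispersive spreading gives a Gaussian with σ² = 2Dt; advection only shifts the center.
σ = √(2 × 0.767 × 301) = 21.5 m.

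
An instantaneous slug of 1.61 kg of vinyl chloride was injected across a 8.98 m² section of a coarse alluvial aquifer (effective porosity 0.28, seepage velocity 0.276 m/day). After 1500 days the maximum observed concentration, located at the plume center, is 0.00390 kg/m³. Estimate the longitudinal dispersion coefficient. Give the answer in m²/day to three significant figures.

1.43 m²/day

At the plume center C_max = M/(n_e·A·√(4πDt)), so D = M²/(4πt·(n_e·A·C_max)²).
n_e·A·C_max = 0.28 × 8.98 × 0.00390 = 0.009806 kg/m.
D = 1.61²/(4π × 1500 × 0.009806²) = 1.43 m²/day.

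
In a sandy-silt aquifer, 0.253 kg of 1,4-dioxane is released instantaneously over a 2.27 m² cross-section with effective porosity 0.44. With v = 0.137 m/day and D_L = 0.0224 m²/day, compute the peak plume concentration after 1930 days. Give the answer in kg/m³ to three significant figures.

0.0109 kg/m³

The peak of an instantaneous 1D plume sits at x = vt; there the Gaussian factor is 1 and C_max = M/(n_e·A·√(4πDt)), where n_e·A is the pore area the mass is dissolved in.
√(4πDt) = √(4π × 0.0224 × 1930) = 23.31 m, so C_max = 0.253/(0.44 × 2.27 × 23.31) = 0.0109 kg/m³.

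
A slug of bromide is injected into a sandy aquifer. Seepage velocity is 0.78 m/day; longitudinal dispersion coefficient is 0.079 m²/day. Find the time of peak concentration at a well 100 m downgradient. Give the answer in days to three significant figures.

128 days

For the 1D instantaneous-source solution, setting ∂C/∂t = 0 at fixed x gives v²t² + 2Dt − x² = 0, so t = (√(D² + v²x²) − D)/v².
√(D² + v²x²) = √(0.079² + 0.78² × 100²) = 78.00; v² = 0.6084.
t = (78.00 − 0.079)/0.6084 = 128 days (vs. the pure-advection estimate x/v = 128 d).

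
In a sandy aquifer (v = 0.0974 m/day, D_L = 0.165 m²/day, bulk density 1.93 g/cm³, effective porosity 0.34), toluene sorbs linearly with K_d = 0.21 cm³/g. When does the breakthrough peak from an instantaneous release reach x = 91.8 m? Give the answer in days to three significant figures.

Retardation factor R = 1 + ρ_b·K_d/n = 1 + 1.93 × 0.21/0.34 = 2.192.
Sorption retards both mechanisms: v_R = v/R = 0.04443 m/day, D_R = D/R = 0.07527 m²/day.
Peak time from v_R²t² + 2D_R t − x² = 0: t = (√(D_R² + v_R²x²) − D_R)/v_R².
√(D_R² + v_R²x²) = √(0.07527² + 0.04443² × 91.8²) = 4.079; v_R² = 0.001974.
t = (4.079 − 0.07527)/0.001974 = 2030 days.

2030 days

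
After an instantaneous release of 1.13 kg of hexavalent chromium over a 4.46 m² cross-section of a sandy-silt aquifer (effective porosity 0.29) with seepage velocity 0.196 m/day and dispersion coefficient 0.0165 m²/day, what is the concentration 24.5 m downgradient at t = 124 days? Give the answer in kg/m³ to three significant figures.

0.171 kg/m³

For an instantaneous plane source, C(x,t) = M/(n_e·A·√(4πDt)) · exp(−(x−vt)²/(4Dt)), with n_e·A the pore (flow) area.
Plume center vt = 0.196 × 124 = 24.304 m, so the well at 24.5 m is 0.196 m downgradient of the peak.
√(4πDt) = 5.071 m, giving peak height M/(n_e·A·√(4πDt)) = 1.13/(0.29 × 4.46 × 5.071) = 0.1723 kg/m³.
(x−vt)²/(4Dt) = (0.196)²/(4 × 0.0165 × 124) = 0.004694; exp(−0.004694) = 0.9953.
C = 0.1723 × 0.9953 = 0.171 kg/m³.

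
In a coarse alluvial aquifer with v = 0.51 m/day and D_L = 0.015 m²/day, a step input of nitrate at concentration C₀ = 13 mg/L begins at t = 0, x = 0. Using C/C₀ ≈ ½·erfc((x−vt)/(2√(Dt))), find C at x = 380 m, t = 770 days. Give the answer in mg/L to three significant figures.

For a continuous step input, C/C₀ ≈ ½·erfc((x−vt)/(2√(Dt))).
vt = 0.51 × 770 = 392.7 m and 2√(Dt) = 2√(0.015 × 770) = 6.797 m.
Argument (x−vt)/(2√(Dt)) = (380 − 392.7)/6.797 = -1.868; ½·erfc(-1.868) = 0.9959.
C = 13 × 0.9959 = 12.9 mg/L.

12.9 mg/L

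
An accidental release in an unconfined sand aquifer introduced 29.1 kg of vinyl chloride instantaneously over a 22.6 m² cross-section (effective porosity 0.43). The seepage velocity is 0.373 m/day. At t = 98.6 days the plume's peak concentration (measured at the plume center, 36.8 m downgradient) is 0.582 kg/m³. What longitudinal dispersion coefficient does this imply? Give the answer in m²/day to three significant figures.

At the plume center C_max = M/(n_e·A·√(4πDt)), so D = M²/(4πt·(n_e·A·C_max)²).
n_e·A·C_max = 0.43 × 22.6 × 0.582 = 5.656 kg/m.
D = 29.1²/(4π × 98.6 × 5.656²) = 0.0214 m²/day.

0.0214 m²/day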